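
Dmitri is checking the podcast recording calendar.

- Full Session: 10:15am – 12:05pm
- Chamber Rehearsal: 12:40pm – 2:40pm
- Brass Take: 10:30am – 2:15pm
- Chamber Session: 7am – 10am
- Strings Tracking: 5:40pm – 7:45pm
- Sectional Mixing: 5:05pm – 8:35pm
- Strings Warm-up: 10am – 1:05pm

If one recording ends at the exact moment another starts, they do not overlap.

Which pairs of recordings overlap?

Check each pair: they overlap iff neither finishes before the other starts.
Sorted by start: Chamber Session, Strings Warm-up, Full Session, Brass Take, Chamber Rehearsal, Sectional Mixing, Strings Tracking.
Strings Warm-up starts exactly when Chamber Session ends (back-to-back, no overlap), so nothing later overlaps Chamber Session either.
Full Session starts before Strings Warm-up ends → Strings Warm-up and Full Session overlap.
Brass Take starts before Strings Warm-up ends → Strings Warm-up and Brass Take overlap.
Chamber Rehearsal starts before Strings Warm-up ends → Strings Warm-up and Chamber Rehearsal overlap.
Sectional Mixing starts after Strings Warm-up ends, so nothing later overlaps Strings Warm-up either.
Brass Take starts before Full Session ends → Full Session and Brass Take overlap.
Chamber Rehearsal starts after Full Session ends, so nothing later overlaps Full Session either.
Chamber Rehearsal starts before Brass Take ends → Brass Take and Chamber Rehearsal overlap.
Sectional Mixing starts after Brass Take ends, so nothing later overlaps Brass Take either.
Sectional Mixing starts after Chamber Rehearsal ends, so nothing later overlaps Chamber Rehearsal either.
Strings Tracking starts before Sectional Mixing ends → Sectional Mixing and Strings Tracking overlap.

Brass Take & Chamber Rehearsal, Brass Take & Full Session, Brass Take & Strings Warm-up, Chamber Rehearsal & Strings Warm-up, Full Session & Strings Warm-up, Sectional Mixing & Strings Tracking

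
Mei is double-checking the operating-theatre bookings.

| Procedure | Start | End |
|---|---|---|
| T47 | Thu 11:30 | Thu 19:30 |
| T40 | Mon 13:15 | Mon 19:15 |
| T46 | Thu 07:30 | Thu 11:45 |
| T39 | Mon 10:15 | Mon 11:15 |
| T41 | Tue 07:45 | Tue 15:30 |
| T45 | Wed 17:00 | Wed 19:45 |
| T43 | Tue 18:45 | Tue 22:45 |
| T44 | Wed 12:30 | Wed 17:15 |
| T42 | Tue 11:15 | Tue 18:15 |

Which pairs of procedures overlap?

T41 & T42, T44 & T45, T46 & T47

Sorted by start: T39, T40, T41, T42, T43, T44, T45, T46, T47.
T40 starts after T39 ends, so T39 has no further overlaps.
T41 starts after T40 ends, so T40 has no further overlaps.
T42 starts before T41 ends → T41 and T42 overlap.
T43 starts after T41 ends, so T41 has no further overlaps.
T43 starts after T42 ends, so T42 has no further overlaps.
T44 starts after T43 ends, so T43 has no further overlaps.
T45 starts before T44 ends → T44 and T45 overlap.
T46 starts after T44 ends, so T44 has no further overlaps.
T46 starts after T45 ends, so T45 has no further overlaps.
T47 starts before T46 ends → T46 and T47 overlap.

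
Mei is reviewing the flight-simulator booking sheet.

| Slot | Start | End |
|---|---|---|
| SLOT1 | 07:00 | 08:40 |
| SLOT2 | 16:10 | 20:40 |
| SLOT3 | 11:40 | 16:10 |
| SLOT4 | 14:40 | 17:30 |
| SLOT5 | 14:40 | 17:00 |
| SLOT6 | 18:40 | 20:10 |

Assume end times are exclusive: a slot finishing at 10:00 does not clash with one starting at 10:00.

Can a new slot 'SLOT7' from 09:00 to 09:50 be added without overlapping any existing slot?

Yes — the slot is free

SLOT1: ends 08:40 at or before SLOT7 starts 09:00 → clear.
SLOT3: starts 11:40 at or after SLOT7 ends 09:50 → clear.
SLOT4: starts 14:40 at or after SLOT7 ends 09:50 → clear.
SLOT5: starts 14:40 at or after SLOT7 ends 09:50 → clear.
SLOT2: starts 16:10 at or after SLOT7 ends 09:50 → clear.
SLOT6: starts 18:40 at or after SLOT7 ends 09:50 → clear.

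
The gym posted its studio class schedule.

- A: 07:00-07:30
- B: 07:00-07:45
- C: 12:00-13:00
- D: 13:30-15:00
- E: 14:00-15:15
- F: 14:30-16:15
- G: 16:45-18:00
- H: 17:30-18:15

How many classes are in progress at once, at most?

3

Walk through starts and ends in time order (an end at T is processed before a start at T):
07:00 start A → 1
07:00 start B → 2
07:30 end A → 1
07:45 end B → 0
12:00 start C → 1
13:00 end C → 0
13:30 start D → 1
14:00 start E → 2
14:30 start F → 3
15:00 end D → 2
15:15 end E → 1
16:15 end F → 0
16:45 start G → 1
17:30 start H → 2
18:00 end G → 1
18:15 end H → 0
Peak is 3, at 14:30 (D, E, F).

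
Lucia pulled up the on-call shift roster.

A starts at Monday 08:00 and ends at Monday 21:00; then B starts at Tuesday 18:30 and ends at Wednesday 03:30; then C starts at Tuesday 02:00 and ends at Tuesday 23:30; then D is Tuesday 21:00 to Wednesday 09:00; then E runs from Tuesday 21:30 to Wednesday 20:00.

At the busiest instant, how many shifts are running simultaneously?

4

Sweep the timeline, counting +1 at each start and −1 at each end (ends before starts at a tie):
Monday 08:00 start A → 1
Monday 21:00 end A → 0
Tuesday 02:00 start C → 1
Tuesday 18:30 start B → 2
Tuesday 21:00 start D → 3
Tuesday 21:30 start E → 4
Tuesday 23:30 end C → 3
Wednesday 03:30 end B → 2
Wednesday 09:00 end D → 1
Wednesday 20:00 end E → 0
Peak is 4, at Tuesday 21:30 (B, C, D, E).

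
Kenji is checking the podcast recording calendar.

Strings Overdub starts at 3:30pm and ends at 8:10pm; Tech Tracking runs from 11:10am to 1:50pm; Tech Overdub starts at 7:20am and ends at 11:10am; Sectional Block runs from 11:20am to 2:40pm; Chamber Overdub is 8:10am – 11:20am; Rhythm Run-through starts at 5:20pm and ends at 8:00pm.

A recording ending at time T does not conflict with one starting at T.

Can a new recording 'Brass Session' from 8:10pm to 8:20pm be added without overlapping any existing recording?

Tech Overdub: ends 11:10am at or before Brass Session starts 8:10pm → clear.
Chamber Overdub: ends 11:20am at or before Brass Session starts 8:10pm → clear.
Tech Tracking: ends 1:50pm at or before Brass Session starts 8:10pm → clear.
Sectional Block: ends 2:40pm at or before Brass Session starts 8:10pm → clear.
Strings Overdub: ends 8:10pm at or before Brass Session starts 8:10pm → clear.
Rhythm Run-through: ends 8:00pm at or before Brass Session starts 8:10pm → clear.

Yes — the slot is free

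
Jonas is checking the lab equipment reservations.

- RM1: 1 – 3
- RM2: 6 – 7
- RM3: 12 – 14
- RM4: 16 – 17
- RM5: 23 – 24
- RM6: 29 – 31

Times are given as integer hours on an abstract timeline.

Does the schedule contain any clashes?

No

Sorted by start: RM1, RM2, RM3, RM4, RM5, RM6.
RM2 starts after RM1 ends; RM1 is clear from here.
RM3 starts after RM2 ends; RM2 is clear from here.
RM4 starts after RM3 ends; RM3 is clear from here.
RM5 starts after RM4 ends; RM4 is clear from here.
RM6 starts after RM5 ends.
Every pair is clear; the schedule has no overlaps.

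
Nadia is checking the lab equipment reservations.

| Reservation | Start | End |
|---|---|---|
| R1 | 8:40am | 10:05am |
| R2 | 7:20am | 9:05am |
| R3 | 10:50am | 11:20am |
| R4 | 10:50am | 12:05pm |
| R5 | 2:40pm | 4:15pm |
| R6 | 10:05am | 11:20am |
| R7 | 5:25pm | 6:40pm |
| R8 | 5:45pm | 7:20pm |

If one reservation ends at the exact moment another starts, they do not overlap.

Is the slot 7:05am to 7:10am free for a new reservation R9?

R2: starts 7:20am at or after R9 ends 7:10am → clear.
R1: starts 8:40am at or after R9 ends 7:10am → clear.
R6: starts 10:05am at or after R9 ends 7:10am → clear.
R3: starts 10:50am at or after R9 ends 7:10am → clear.
R4: starts 10:50am at or after R9 ends 7:10am → clear.
R5: starts 2:40pm at or after R9 ends 7:10am → clear.
R7: starts 5:25pm at or after R9 ends 7:10am → clear.
R8: starts 5:45pm at or after R9 ends 7:10am → clear.

Yes — the slot is free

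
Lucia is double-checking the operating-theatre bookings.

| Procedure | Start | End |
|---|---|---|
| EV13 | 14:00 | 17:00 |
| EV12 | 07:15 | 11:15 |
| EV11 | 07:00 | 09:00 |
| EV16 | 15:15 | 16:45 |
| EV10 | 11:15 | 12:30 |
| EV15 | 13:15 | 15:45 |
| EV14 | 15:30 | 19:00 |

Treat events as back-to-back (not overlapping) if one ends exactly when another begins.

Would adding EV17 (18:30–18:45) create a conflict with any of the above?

Yes — it overlaps EV14

EV11: ends 09:00 at or before EV17 starts 18:30 → clear.
EV12: ends 11:15 at or before EV17 starts 18:30 → clear.
EV10: ends 12:30 at or before EV17 starts 18:30 → clear.
EV15: ends 15:45 at or before EV17 starts 18:30 → clear.
EV13: ends 17:00 at or before EV17 starts 18:30 → clear.
EV16: ends 16:45 at or before EV17 starts 18:30 → clear.
EV14: starts 15:30 before EV17 ends 18:45, and ends 19:00 after EV17 starts 18:30 → overlap.
EV17 overlaps EV14.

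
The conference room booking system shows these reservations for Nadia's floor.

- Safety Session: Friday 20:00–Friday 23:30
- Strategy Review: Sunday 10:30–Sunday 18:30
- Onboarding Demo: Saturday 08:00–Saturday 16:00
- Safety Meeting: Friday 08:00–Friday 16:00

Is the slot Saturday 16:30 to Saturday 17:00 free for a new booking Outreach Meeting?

Yes — the slot is free

Safety Meeting: ends Friday 16:00 at or before Outreach Meeting starts Saturday 16:30 → clear.
Safety Session: ends Friday 23:30 at or before Outreach Meeting starts Saturday 16:30 → clear.
Onboarding Demo: ends Saturday 16:00 at or before Outreach Meeting starts Saturday 16:30 → clear.
Strategy Review: starts Sunday 10:30 at or after Outreach Meeting ends Saturday 17:00 → clear.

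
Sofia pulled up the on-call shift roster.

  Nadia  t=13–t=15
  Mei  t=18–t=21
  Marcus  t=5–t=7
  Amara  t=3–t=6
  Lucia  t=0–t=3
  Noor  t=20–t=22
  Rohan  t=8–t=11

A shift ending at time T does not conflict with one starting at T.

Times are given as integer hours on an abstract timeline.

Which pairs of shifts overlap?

Sorted by start: Lucia, Amara, Marcus, Rohan, Nadia, Mei, Noor.
Amara starts exactly when Lucia ends (back-to-back, no overlap); Lucia is clear from here.
Marcus starts before Amara ends → Amara and Marcus overlap.
Rohan starts after Amara ends; Amara is clear from here.
Rohan starts after Marcus ends; Marcus is clear from here.
Nadia starts after Rohan ends; Rohan is clear from here.
Mei starts after Nadia ends; Nadia is clear from here.
Noor starts before Mei ends → Mei and Noor overlap.

Amara & Marcus, Mei & Noor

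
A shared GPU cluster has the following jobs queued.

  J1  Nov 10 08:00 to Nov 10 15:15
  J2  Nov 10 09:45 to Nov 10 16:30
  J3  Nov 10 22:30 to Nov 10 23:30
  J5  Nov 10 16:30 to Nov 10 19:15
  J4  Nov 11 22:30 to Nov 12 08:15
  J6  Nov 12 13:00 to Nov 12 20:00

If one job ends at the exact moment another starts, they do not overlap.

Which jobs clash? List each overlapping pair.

Sorted by start: J1, J2, J5, J3, J4, J6.
J2 starts before J1 ends → J1 and J2 overlap.
J5 starts after J1 ends; J1 is clear from here.
J5 starts exactly when J2 ends (back-to-back, no overlap); J2 is clear from here.
J3 starts after J5 ends; J5 is clear from here.
J4 starts after J3 ends; J3 is clear from here.
J6 starts after J4 ends.

J1 & J2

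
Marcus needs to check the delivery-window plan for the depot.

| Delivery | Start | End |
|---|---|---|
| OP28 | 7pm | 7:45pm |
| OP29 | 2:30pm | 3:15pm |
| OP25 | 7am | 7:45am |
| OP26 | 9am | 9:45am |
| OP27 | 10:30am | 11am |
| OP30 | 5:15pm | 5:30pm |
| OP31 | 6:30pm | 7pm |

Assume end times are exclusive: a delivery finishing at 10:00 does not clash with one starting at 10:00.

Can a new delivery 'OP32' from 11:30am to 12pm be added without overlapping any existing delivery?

Yes — the slot is free

OP25: ends 7:45am at or before OP32 starts 11:30am → clear.
OP26: ends 9:45am at or before OP32 starts 11:30am → clear.
OP27: ends 11am at or before OP32 starts 11:30am → clear.
OP29: starts 2:30pm at or after OP32 ends 12pm → clear.
OP30: starts 5:15pm at or after OP32 ends 12pm → clear.
OP31: starts 6:30pm at or after OP32 ends 12pm → clear.
OP28: starts 7pm at or after OP32 ends 12pm → clear.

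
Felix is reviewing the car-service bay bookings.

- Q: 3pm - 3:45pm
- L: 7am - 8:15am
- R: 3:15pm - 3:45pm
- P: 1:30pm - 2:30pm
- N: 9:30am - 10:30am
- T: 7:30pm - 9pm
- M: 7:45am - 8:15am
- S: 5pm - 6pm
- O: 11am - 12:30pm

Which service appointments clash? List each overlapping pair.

Sorted by start: L, M, N, O, P, Q, R, S, T.
M starts before L ends → L and M overlap.
N starts after L ends — done with L.
N starts after M ends — done with M.
O starts after N ends — done with N.
P starts after O ends — done with O.
Q starts after P ends — done with P.
R starts before Q ends → Q and R overlap.
S starts after Q ends — done with Q.
S starts after R ends — done with R.
T starts after S ends.

L & M, Q & R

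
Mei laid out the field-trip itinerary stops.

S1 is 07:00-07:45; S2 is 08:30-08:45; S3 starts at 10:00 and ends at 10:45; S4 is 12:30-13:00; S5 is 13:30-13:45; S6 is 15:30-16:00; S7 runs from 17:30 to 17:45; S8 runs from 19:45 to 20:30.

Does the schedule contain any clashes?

No

Two intervals overlap when each starts before the other ends.
Sorted by start: S1, S2, S3, S4, S5, S6, S7, S8.
S2 starts after S1 ends, so S1 has no further overlaps.
S3 starts after S2 ends, so S2 has no further overlaps.
S4 starts after S3 ends, so S3 has no further overlaps.
S5 starts after S4 ends, so S4 has no further overlaps.
S6 starts after S5 ends, so S5 has no further overlaps.
S7 starts after S6 ends, so S6 has no further overlaps.
S8 starts after S7 ends.
Every pair is clear; the schedule has no overlaps.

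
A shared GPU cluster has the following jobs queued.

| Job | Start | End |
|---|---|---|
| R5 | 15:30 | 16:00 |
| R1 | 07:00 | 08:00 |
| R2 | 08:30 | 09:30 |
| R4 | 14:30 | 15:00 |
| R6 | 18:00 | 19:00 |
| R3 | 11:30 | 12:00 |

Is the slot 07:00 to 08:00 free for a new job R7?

R1: starts 07:00 before R7 ends 08:00, and ends 08:00 after R7 starts 07:00 → overlap.
R2: starts 08:30 at or after R7 ends 08:00 → clear.
R3: starts 11:30 at or after R7 ends 08:00 → clear.
R4: starts 14:30 at or after R7 ends 08:00 → clear.
R5: starts 15:30 at or after R7 ends 08:00 → clear.
R6: starts 18:00 at or after R7 ends 08:00 → clear.
R7 overlaps R1.

No — it overlaps R1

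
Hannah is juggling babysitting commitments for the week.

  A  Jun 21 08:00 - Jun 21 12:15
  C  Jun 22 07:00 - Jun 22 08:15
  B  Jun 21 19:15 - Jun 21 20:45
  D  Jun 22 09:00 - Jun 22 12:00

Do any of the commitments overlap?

Sorted by start: A, B, C, D.
B starts after A ends — done with A.
C starts after B ends — done with B.
D starts after C ends.
Every pair is clear; the schedule has no overlaps.

No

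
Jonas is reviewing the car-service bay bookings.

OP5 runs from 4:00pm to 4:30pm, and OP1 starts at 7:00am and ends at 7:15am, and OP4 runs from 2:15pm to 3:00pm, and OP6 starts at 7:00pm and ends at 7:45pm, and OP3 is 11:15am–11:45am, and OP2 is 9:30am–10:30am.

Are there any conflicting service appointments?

Sorted by start: OP1, OP2, OP3, OP4, OP5, OP6.
OP2 starts after OP1 ends; OP1 is clear from here.
OP3 starts after OP2 ends; OP2 is clear from here.
OP4 starts after OP3 ends; OP3 is clear from here.
OP5 starts after OP4 ends; OP4 is clear from here.
OP6 starts after OP5 ends.
Every pair is clear; the schedule has no overlaps.

No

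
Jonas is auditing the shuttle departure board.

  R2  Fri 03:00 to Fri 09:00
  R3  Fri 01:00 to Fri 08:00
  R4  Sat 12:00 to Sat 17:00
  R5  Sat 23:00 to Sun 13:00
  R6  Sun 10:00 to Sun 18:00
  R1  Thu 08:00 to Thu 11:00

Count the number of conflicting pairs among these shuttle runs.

Sorted by start: R1, R3, R2, R4, R5, R6.
R3 starts after R1 ends; R1 is clear from here.
R2 starts before R3 ends → R3 and R2 overlap.
R4 starts after R3 ends; R3 is clear from here.
R4 starts after R2 ends; R2 is clear from here.
R5 starts after R4 ends; R4 is clear from here.
R6 starts before R5 ends → R5 and R6 overlap.
Overlapping pairs: R2 & R3, R5 & R6 — 2 in total.

2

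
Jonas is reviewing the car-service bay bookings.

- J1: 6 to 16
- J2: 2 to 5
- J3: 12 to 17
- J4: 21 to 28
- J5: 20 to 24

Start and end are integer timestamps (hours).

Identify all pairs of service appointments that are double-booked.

Check each pair: they overlap iff neither finishes before the other starts.
Sorted by start: J2, J1, J3, J5, J4.
J1 starts after J2 ends, so J2 has no further overlaps.
J3 starts before J1 ends → J1 and J3 overlap.
J5 starts after J1 ends, so J1 has no further overlaps.
J5 starts after J3 ends, so J3 has no further overlaps.
J4 starts before J5 ends → J5 and J4 overlap.

J1 & J3, J4 & J5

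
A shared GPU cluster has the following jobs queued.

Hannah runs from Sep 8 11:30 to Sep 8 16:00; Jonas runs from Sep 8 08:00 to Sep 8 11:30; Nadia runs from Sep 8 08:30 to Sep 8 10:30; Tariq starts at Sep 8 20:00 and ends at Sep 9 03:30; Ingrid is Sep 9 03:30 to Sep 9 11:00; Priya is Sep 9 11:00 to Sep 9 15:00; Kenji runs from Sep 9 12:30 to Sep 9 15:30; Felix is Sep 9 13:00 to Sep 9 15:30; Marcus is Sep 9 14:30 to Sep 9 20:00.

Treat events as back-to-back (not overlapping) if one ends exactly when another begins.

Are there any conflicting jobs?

Two intervals overlap when each starts before the other ends.
Sorted by start: Jonas, Nadia, Hannah, Tariq, Ingrid, Priya, Kenji, Felix, Marcus.
Nadia starts before Jonas ends → Jonas and Nadia overlap.
That's a conflict, so the schedule is not conflict-free.

Yes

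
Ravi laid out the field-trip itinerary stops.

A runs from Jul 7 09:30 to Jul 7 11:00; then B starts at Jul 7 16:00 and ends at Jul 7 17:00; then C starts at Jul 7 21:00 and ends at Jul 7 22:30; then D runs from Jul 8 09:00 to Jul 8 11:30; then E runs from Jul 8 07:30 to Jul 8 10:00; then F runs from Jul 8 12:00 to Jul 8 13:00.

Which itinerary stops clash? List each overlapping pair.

D & E

Sorted by start: A, B, C, E, D, F.
B starts after A ends, so A has no further overlaps.
C starts after B ends, so B has no further overlaps.
E starts after C ends, so C has no further overlaps.
D starts before E ends → E and D overlap.
F starts after E ends.
F starts after D ends.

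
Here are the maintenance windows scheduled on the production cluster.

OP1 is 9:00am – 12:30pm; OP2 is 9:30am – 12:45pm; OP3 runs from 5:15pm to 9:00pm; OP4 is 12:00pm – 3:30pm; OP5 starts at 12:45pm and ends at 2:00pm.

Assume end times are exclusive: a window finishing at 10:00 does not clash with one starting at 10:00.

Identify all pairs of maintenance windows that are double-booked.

Sorted by start: OP1, OP2, OP4, OP5, OP3.
OP2 starts before OP1 ends → OP1 and OP2 overlap.
OP4 starts before OP1 ends → OP1 and OP4 overlap.
OP5 starts after OP1 ends, so nothing later overlaps OP1 either.
OP4 starts before OP2 ends → OP2 and OP4 overlap.
OP5 starts exactly when OP2 ends (back-to-back, no overlap), so nothing later overlaps OP2 either.
OP5 starts before OP4 ends → OP4 and OP5 overlap.
OP3 starts after OP4 ends.
OP3 starts after OP5 ends.

OP1 & OP2, OP1 & OP4, OP2 & OP4, OP4 & OP5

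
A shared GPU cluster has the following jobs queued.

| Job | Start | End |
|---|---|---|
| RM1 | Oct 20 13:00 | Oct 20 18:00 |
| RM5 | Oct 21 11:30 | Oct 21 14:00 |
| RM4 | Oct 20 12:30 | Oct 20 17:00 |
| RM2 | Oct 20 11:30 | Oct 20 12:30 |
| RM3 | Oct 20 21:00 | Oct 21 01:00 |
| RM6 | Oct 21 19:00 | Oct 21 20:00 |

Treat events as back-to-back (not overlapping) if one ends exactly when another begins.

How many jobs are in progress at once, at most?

2

Walk through starts and ends in time order (an end at T is processed before a start at T):
Oct 20 11:30 start RM2 → 1
Oct 20 12:30 end RM2 → 0
Oct 20 12:30 start RM4 → 1
Oct 20 13:00 start RM1 → 2
Oct 20 17:00 end RM4 → 1
Oct 20 18:00 end RM1 → 0
Oct 20 21:00 start RM3 → 1
Oct 21 01:00 end RM3 → 0
Oct 21 11:30 start RM5 → 1
Oct 21 14:00 end RM5 → 0
Oct 21 19:00 start RM6 → 1
Oct 21 20:00 end RM6 → 0
Peak is 2, at Oct 20 13:00 (RM1, RM4).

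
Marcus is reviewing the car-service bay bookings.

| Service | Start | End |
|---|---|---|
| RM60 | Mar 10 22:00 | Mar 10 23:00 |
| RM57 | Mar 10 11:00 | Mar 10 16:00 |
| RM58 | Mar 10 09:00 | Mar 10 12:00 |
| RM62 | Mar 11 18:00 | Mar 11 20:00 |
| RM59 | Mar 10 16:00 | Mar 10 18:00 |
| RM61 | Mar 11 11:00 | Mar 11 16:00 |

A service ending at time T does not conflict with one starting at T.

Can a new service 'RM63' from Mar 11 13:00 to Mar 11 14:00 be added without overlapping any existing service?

No — it overlaps RM61

RM58: ends Mar 10 12:00 at or before RM63 starts Mar 11 13:00 → clear.
RM57: ends Mar 10 16:00 at or before RM63 starts Mar 11 13:00 → clear.
RM59: ends Mar 10 18:00 at or before RM63 starts Mar 11 13:00 → clear.
RM60: ends Mar 10 23:00 at or before RM63 starts Mar 11 13:00 → clear.
RM61: starts Mar 11 11:00 before RM63 ends Mar 11 14:00, and ends Mar 11 16:00 after RM63 starts Mar 11 13:00 → overlap.
RM62: starts Mar 11 18:00 at or after RM63 ends Mar 11 14:00 → clear.
RM63 overlaps RM61.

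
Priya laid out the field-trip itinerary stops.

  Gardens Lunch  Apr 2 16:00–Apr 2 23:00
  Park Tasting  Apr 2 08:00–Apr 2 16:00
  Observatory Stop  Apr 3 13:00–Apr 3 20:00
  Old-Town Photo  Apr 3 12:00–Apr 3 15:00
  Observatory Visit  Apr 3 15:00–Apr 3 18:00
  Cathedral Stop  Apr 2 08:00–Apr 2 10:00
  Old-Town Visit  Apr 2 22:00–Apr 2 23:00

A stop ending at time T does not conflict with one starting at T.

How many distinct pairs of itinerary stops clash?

Sorted by start: Cathedral Stop, Park Tasting, Gardens Lunch, Old-Town Visit, Old-Town Photo, Observatory Stop, Observatory Visit.
Park Tasting starts before Cathedral Stop ends → Cathedral Stop and Park Tasting overlap.
Gardens Lunch starts after Cathedral Stop ends, so Cathedral Stop has no further overlaps.
Gardens Lunch starts exactly when Park Tasting ends (back-to-back, no overlap), so Park Tasting has no further overlaps.
Old-Town Visit starts before Gardens Lunch ends → Gardens Lunch and Old-Town Visit overlap.
Old-Town Photo starts after Gardens Lunch ends, so Gardens Lunch has no further overlaps.
Old-Town Photo starts after Old-Town Visit ends, so Old-Town Visit has no further overlaps.
Observatory Stop starts before Old-Town Photo ends → Old-Town Photo and Observatory Stop overlap.
Observatory Visit starts exactly when Old-Town Photo ends (back-to-back, no overlap).
Observatory Visit starts before Observatory Stop ends → Observatory Stop and Observatory Visit overlap.
Overlapping pairs: Cathedral Stop & Park Tasting, Gardens Lunch & Old-Town Visit, Observatory Stop & Observatory Visit, Observatory Stop & Old-Town Photo — 4 in total.

4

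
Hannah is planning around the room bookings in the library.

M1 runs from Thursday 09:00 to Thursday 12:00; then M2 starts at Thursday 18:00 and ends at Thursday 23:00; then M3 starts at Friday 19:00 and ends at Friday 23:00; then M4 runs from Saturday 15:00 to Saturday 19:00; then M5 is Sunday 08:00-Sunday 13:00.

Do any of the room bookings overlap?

No

Check each pair: they overlap iff neither finishes before the other starts.
Sorted by start: M1, M2, M3, M4, M5.
M2 starts after M1 ends, so nothing later overlaps M1 either.
M3 starts after M2 ends, so nothing later overlaps M2 either.
M4 starts after M3 ends, so nothing later overlaps M3 either.
M5 starts after M4 ends.
Every pair is clear; the schedule has no overlaps.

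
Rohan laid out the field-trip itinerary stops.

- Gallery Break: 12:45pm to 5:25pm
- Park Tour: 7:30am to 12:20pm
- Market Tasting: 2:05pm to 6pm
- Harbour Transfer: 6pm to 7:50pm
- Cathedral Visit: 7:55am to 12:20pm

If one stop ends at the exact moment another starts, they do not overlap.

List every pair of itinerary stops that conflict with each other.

Two intervals overlap when each starts before the other ends.
Sorted by start: Park Tour, Cathedral Visit, Gallery Break, Market Tasting, Harbour Transfer.
Cathedral Visit starts before Park Tour ends → Park Tour and Cathedral Visit overlap.
Gallery Break starts after Park Tour ends, so Park Tour has no further overlaps.
Gallery Break starts after Cathedral Visit ends, so Cathedral Visit has no further overlaps.
Market Tasting starts before Gallery Break ends → Gallery Break and Market Tasting overlap.
Harbour Transfer starts after Gallery Break ends.
Harbour Transfer starts exactly when Market Tasting ends (back-to-back, no overlap).

Cathedral Visit & Park Tour, Gallery Break & Market Tasting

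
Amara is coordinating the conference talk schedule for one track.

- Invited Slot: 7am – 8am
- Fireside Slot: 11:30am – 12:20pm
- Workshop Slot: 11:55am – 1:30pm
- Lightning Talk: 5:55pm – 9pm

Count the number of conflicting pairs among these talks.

1

Sorted by start: Invited Slot, Fireside Slot, Workshop Slot, Lightning Talk.
Fireside Slot starts after Invited Slot ends, so Invited Slot has no further overlaps.
Workshop Slot starts before Fireside Slot ends → Fireside Slot and Workshop Slot overlap.
Lightning Talk starts after Fireside Slot ends.
Lightning Talk starts after Workshop Slot ends.
Overlapping pairs: Fireside Slot & Workshop Slot — 1 in total.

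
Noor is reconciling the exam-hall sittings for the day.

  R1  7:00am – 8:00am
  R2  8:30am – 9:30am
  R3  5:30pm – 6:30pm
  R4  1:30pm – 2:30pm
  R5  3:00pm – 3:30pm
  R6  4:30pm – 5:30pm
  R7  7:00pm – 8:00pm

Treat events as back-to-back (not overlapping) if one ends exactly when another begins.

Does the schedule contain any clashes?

No

Sorted by start: R1, R2, R4, R5, R6, R3, R7.
R2 starts after R1 ends, so nothing later overlaps R1 either.
R4 starts after R2 ends, so nothing later overlaps R2 either.
R5 starts after R4 ends, so nothing later overlaps R4 either.
R6 starts after R5 ends, so nothing later overlaps R5 either.
R3 starts exactly when R6 ends (back-to-back, no overlap), so nothing later overlaps R6 either.
R7 starts after R3 ends.
Every pair is clear; the schedule has no overlaps.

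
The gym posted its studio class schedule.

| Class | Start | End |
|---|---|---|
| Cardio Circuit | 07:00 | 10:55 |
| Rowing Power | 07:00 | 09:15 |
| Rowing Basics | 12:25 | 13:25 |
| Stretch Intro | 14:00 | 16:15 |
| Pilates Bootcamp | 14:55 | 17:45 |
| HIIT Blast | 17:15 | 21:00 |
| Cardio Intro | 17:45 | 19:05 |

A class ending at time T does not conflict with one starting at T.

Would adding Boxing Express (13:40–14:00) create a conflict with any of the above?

No — it doesn't clash with anything

Cardio Circuit: ends 10:55 at or before Boxing Express starts 13:40 → clear.
Rowing Power: ends 09:15 at or before Boxing Express starts 13:40 → clear.
Rowing Basics: ends 13:25 at or before Boxing Express starts 13:40 → clear.
Stretch Intro: starts 14:00 at or after Boxing Express ends 14:00 → clear.
Pilates Bootcamp: starts 14:55 at or after Boxing Express ends 14:00 → clear.
HIIT Blast: starts 17:15 at or after Boxing Express ends 14:00 → clear.
Cardio Intro: starts 17:45 at or after Boxing Express ends 14:00 → clear.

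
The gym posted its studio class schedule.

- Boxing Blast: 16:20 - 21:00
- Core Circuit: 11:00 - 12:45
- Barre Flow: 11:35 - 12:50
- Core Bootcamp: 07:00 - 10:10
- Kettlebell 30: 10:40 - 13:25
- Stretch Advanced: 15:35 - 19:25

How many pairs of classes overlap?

Sorted by start: Core Bootcamp, Kettlebell 30, Core Circuit, Barre Flow, Stretch Advanced, Boxing Blast.
Kettlebell 30 starts after Core Bootcamp ends — done with Core Bootcamp.
Core Circuit starts before Kettlebell 30 ends → Kettlebell 30 and Core Circuit overlap.
Barre Flow starts before Kettlebell 30 ends → Kettlebell 30 and Barre Flow overlap.
Stretch Advanced starts after Kettlebell 30 ends — done with Kettlebell 30.
Barre Flow starts before Core Circuit ends → Core Circuit and Barre Flow overlap.
Stretch Advanced starts after Core Circuit ends — done with Core Circuit.
Stretch Advanced starts after Barre Flow ends — done with Barre Flow.
Boxing Blast starts before Stretch Advanced ends → Stretch Advanced and Boxing Blast overlap.
Overlapping pairs: Barre Flow & Core Circuit, Barre Flow & Kettlebell 30, Boxing Blast & Stretch Advanced, Core Circuit & Kettlebell 30 — 4 in total.

4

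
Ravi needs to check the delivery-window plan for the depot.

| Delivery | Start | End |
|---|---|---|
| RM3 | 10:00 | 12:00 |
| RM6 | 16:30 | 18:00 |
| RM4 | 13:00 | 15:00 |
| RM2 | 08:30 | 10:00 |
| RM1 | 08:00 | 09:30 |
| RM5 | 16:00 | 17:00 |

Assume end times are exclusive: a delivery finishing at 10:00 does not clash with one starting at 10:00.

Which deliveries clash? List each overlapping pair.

Sorted by start: RM1, RM2, RM3, RM4, RM5, RM6.
RM2 starts before RM1 ends → RM1 and RM2 overlap.
RM3 starts after RM1 ends — done with RM1.
RM3 starts exactly when RM2 ends (back-to-back, no overlap) — done with RM2.
RM4 starts after RM3 ends — done with RM3.
RM5 starts after RM4 ends — done with RM4.
RM6 starts before RM5 ends → RM5 and RM6 overlap.

RM1 & RM2, RM5 & RM6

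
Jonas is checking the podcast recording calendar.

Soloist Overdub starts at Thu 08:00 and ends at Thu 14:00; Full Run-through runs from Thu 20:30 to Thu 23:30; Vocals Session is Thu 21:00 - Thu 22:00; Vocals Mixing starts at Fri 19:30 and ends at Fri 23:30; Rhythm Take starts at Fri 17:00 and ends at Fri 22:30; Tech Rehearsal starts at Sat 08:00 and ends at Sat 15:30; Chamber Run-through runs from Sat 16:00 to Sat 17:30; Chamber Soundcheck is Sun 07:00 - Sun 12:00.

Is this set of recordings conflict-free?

Check each pair: they overlap iff neither finishes before the other starts.
Sorted by start: Soloist Overdub, Full Run-through, Vocals Session, Rhythm Take, Vocals Mixing, Tech Rehearsal, Chamber Run-through, Chamber Soundcheck.
Full Run-through starts after Soloist Overdub ends; Soloist Overdub is clear from here.
Vocals Session starts before Full Run-through ends → Full Run-through and Vocals Session overlap.
That's a conflict, so the schedule is not conflict-free.

No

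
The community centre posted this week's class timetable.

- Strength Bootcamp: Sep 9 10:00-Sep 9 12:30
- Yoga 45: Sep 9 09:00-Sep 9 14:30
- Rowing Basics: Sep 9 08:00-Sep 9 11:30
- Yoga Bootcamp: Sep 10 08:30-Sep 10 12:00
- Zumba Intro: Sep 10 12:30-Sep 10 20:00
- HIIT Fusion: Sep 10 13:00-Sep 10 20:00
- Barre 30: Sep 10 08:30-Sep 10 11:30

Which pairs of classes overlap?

Barre 30 & Yoga Bootcamp, HIIT Fusion & Zumba Intro, Rowing Basics & Strength Bootcamp, Rowing Basics & Yoga 45, Strength Bootcamp & Yoga 45

Two intervals overlap when each starts before the other ends.
Sorted by start: Rowing Basics, Yoga 45, Strength Bootcamp, Barre 30, Yoga Bootcamp, Zumba Intro, HIIT Fusion.
Yoga 45 starts before Rowing Basics ends → Rowing Basics and Yoga 45 overlap.
Strength Bootcamp starts before Rowing Basics ends → Rowing Basics and Strength Bootcamp overlap.
Barre 30 starts after Rowing Basics ends, so nothing later overlaps Rowing Basics either.
Strength Bootcamp starts before Yoga 45 ends → Yoga 45 and Strength Bootcamp overlap.
Barre 30 starts after Yoga 45 ends, so nothing later overlaps Yoga 45 either.
Barre 30 starts after Strength Bootcamp ends, so nothing later overlaps Strength Bootcamp either.
Yoga Bootcamp starts before Barre 30 ends → Barre 30 and Yoga Bootcamp overlap.
Zumba Intro starts after Barre 30 ends, so nothing later overlaps Barre 30 either.
Zumba Intro starts after Yoga Bootcamp ends, so nothing later overlaps Yoga Bootcamp either.
HIIT Fusion starts before Zumba Intro ends → Zumba Intro and HIIT Fusion overlap.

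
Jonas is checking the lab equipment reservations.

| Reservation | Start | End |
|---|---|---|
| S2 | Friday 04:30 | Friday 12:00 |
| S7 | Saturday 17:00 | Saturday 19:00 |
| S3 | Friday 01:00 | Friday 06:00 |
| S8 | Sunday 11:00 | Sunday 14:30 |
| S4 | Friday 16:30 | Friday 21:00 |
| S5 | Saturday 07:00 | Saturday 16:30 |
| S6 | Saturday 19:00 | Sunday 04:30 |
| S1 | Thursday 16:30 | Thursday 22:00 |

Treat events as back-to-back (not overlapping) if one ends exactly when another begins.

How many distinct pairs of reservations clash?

Sorted by start: S1, S3, S2, S4, S5, S7, S6, S8.
S3 starts after S1 ends — done with S1.
S2 starts before S3 ends → S3 and S2 overlap.
S4 starts after S3 ends — done with S3.
S4 starts after S2 ends — done with S2.
S5 starts after S4 ends — done with S4.
S7 starts after S5 ends — done with S5.
S6 starts exactly when S7 ends (back-to-back, no overlap) — done with S7.
S8 starts after S6 ends.
Overlapping pairs: S2 & S3 — 1 in total.

1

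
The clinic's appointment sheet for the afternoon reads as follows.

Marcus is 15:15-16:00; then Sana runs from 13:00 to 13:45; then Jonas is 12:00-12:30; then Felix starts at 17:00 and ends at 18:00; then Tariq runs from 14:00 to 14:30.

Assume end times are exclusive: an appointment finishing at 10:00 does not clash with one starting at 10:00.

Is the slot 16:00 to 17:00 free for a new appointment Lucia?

Jonas: ends 12:30 at or before Lucia starts 16:00 → clear.
Sana: ends 13:45 at or before Lucia starts 16:00 → clear.
Tariq: ends 14:30 at or before Lucia starts 16:00 → clear.
Marcus: ends 16:00 at or before Lucia starts 16:00 → clear.
Felix: starts 17:00 at or after Lucia ends 17:00 → clear.

Yes — the slot is free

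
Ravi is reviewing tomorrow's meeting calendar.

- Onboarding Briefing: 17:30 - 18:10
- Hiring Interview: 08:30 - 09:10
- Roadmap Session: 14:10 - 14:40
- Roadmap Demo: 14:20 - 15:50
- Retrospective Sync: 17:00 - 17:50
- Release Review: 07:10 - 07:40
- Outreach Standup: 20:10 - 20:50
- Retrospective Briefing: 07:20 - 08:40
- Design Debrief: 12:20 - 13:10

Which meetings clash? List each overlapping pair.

Hiring Interview & Retrospective Briefing, Onboarding Briefing & Retrospective Sync, Release Review & Retrospective Briefing, Roadmap Demo & Roadmap Session

Check each pair: they overlap iff neither finishes before the other starts.
Sorted by start: Release Review, Retrospective Briefing, Hiring Interview, Design Debrief, Roadmap Session, Roadmap Demo, Retrospective Sync, Onboarding Briefing, Outreach Standup.
Retrospective Briefing starts before Release Review ends → Release Review and Retrospective Briefing overlap.
Hiring Interview starts after Release Review ends; Release Review is clear from here.
Hiring Interview starts before Retrospective Briefing ends → Retrospective Briefing and Hiring Interview overlap.
Design Debrief starts after Retrospective Briefing ends; Retrospective Briefing is clear from here.
Design Debrief starts after Hiring Interview ends; Hiring Interview is clear from here.
Roadmap Session starts after Design Debrief ends; Design Debrief is clear from here.
Roadmap Demo starts before Roadmap Session ends → Roadmap Session and Roadmap Demo overlap.
Retrospective Sync starts after Roadmap Session ends; Roadmap Session is clear from here.
Retrospective Sync starts after Roadmap Demo ends; Roadmap Demo is clear from here.
Onboarding Briefing starts before Retrospective Sync ends → Retrospective Sync and Onboarding Briefing overlap.
Outreach Standup starts after Retrospective Sync ends.
Outreach Standup starts after Onboarding Briefing ends.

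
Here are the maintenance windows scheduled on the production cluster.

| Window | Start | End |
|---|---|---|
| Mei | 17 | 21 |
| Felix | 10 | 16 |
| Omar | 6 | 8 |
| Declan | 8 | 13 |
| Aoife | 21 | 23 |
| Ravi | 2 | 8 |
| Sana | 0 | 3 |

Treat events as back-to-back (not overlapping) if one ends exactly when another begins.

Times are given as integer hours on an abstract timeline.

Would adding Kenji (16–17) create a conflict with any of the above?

Sana: ends 3 at or before Kenji starts 16 → clear.
Ravi: ends 8 at or before Kenji starts 16 → clear.
Omar: ends 8 at or before Kenji starts 16 → clear.
Declan: ends 13 at or before Kenji starts 16 → clear.
Felix: ends 16 at or before Kenji starts 16 → clear.
Mei: starts 17 at or after Kenji ends 17 → clear.
Aoife: starts 21 at or after Kenji ends 17 → clear.

No — it doesn't clash with anything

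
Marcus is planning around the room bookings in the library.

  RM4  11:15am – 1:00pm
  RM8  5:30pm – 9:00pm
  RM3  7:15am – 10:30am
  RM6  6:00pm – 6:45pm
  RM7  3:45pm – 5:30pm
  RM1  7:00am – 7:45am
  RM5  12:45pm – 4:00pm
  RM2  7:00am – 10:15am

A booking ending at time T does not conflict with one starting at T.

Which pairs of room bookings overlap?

Sorted by start: RM1, RM2, RM3, RM4, RM5, RM7, RM8, RM6.
RM2 starts before RM1 ends → RM1 and RM2 overlap.
RM3 starts before RM1 ends → RM1 and RM3 overlap.
RM4 starts after RM1 ends; RM1 is clear from here.
RM3 starts before RM2 ends → RM2 and RM3 overlap.
RM4 starts after RM2 ends; RM2 is clear from here.
RM4 starts after RM3 ends; RM3 is clear from here.
RM5 starts before RM4 ends → RM4 and RM5 overlap.
RM7 starts after RM4 ends; RM4 is clear from here.
RM7 starts before RM5 ends → RM5 and RM7 overlap.
RM8 starts after RM5 ends; RM5 is clear from here.
RM8 starts exactly when RM7 ends (back-to-back, no overlap); RM7 is clear from here.
RM6 starts before RM8 ends → RM8 and RM6 overlap.

RM1 & RM2, RM1 & RM3, RM2 & RM3, RM4 & RM5, RM5 & RM7, RM6 & RM8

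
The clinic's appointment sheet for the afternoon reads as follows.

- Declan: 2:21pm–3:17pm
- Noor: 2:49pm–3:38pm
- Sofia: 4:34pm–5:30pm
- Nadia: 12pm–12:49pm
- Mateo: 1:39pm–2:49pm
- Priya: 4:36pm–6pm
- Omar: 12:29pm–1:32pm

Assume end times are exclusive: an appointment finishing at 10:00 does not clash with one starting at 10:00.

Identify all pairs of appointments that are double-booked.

Declan & Mateo, Declan & Noor, Nadia & Omar, Priya & Sofia

Check each pair: they overlap iff neither finishes before the other starts.
Sorted by start: Nadia, Omar, Mateo, Declan, Noor, Sofia, Priya.
Omar starts before Nadia ends → Nadia and Omar overlap.
Mateo starts after Nadia ends, so Nadia has no further overlaps.
Mateo starts after Omar ends, so Omar has no further overlaps.
Declan starts before Mateo ends → Mateo and Declan overlap.
Noor starts exactly when Mateo ends (back-to-back, no overlap), so Mateo has no further overlaps.
Noor starts before Declan ends → Declan and Noor overlap.
Sofia starts after Declan ends, so Declan has no further overlaps.
Sofia starts after Noor ends, so Noor has no further overlaps.
Priya starts before Sofia ends → Sofia and Priya overlap.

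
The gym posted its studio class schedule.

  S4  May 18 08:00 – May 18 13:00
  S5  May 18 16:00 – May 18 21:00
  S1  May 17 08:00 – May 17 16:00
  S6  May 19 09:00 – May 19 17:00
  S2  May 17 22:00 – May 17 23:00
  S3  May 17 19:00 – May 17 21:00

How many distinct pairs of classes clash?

Sorted by start: S1, S3, S2, S4, S5, S6.
S3 starts after S1 ends; S1 is clear from here.
S2 starts after S3 ends; S3 is clear from here.
S4 starts after S2 ends; S2 is clear from here.
S5 starts after S4 ends; S4 is clear from here.
S6 starts after S5 ends.
No pair overlaps.

0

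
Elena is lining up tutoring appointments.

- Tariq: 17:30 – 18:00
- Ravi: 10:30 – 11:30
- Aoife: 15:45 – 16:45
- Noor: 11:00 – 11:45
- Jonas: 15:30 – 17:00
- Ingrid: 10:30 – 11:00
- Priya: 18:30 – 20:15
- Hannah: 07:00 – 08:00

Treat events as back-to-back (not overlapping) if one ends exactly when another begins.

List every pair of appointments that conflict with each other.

Aoife & Jonas, Ingrid & Ravi, Noor & Ravi

Two intervals overlap when each starts before the other ends.
Sorted by start: Hannah, Ravi, Ingrid, Noor, Jonas, Aoife, Tariq, Priya.
Ravi starts after Hannah ends, so nothing later overlaps Hannah either.
Ingrid starts before Ravi ends → Ravi and Ingrid overlap.
Noor starts before Ravi ends → Ravi and Noor overlap.
Jonas starts after Ravi ends, so nothing later overlaps Ravi either.
Noor starts exactly when Ingrid ends (back-to-back, no overlap), so nothing later overlaps Ingrid either.
Jonas starts after Noor ends, so nothing later overlaps Noor either.
Aoife starts before Jonas ends → Jonas and Aoife overlap.
Tariq starts after Jonas ends, so nothing later overlaps Jonas either.
Tariq starts after Aoife ends, so nothing later overlaps Aoife either.
Priya starts after Tariq ends.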